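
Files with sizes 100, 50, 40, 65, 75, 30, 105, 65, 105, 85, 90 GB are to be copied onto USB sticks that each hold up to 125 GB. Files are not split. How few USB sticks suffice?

Total = 105 + 105 + 100 + 90 + 85 + 75 + 65 + 65 + 50 + 40 + 30 = 810 GB.
Lower bound: ⌈810/125⌉ = 7 USB sticks.
Also, 8 files each exceed 125/2 GB, and no two of those can share a USB stick, so at least 8 USB sticks are needed.
A packing using 8 USB sticks:
  USB stick 1: 105 = 105
  USB stick 2: 105 = 105
  USB stick 3: 100 = 100
  USB stick 4: 90 + 30 = 120
  USB stick 5: 85 + 40 = 125
  USB stick 6: 75 + 50 = 125
  USB stick 7: 65 = 65
  USB stick 8: 65 = 65
This matches the lower bound, so 8 is optimal.

8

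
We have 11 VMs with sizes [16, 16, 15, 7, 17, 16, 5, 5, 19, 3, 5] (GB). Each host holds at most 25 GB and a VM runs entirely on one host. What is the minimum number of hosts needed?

6

Total = 19 + 17 + 16 + 16 + 16 + 15 + 7 + 5 + 5 + 5 + 3 = 124 GB.
Lower bound: ⌈124/25⌉ = 5 hosts.
Also, 6 VMs each exceed 25/2 GB, and no two of those can share a host, so at least 6 hosts are needed.
A packing using 6 hosts:
  host 1: 19 + 5 = 24
  host 2: 17 + 7 = 24
  host 3: 16 + 5 + 3 = 24
  host 4: 16 + 5 = 21
  host 5: 16 = 16
  host 6: 15 = 15
This matches the lower bound, so 6 is optimal.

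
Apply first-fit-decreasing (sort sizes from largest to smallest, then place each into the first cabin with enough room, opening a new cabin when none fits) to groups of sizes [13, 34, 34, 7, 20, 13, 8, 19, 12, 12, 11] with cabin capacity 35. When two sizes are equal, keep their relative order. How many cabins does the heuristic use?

Sorted descending: 34, 34, 20, 19, 13, 13, 12, 12, 11, 8, 7.
  34 → cabin 1 (new)  [load 34/35]
  34 → cabin 2 (new)  [load 34/35]
  20 → cabin 3 (new)  [load 20/35]
  19 → cabin 4 (new)  [load 19/35]
  13 → cabin 3  [load 33/35]
  13 → cabin 4  [load 32/35]
  12 → cabin 5 (new)  [load 12/35]
  12 → cabin 5  [load 24/35]
  11 → cabin 5  [load 35/35]
  8 → cabin 6 (new)  [load 8/35]
  7 → cabin 6  [load 15/35]
6 cabins opened.

6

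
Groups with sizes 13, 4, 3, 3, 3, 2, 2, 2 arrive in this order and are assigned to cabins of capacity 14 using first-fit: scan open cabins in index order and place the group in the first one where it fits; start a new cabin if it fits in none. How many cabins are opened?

  13 → cabin 1 (new)  [load 13/14]
  4 → cabin 2 (new)  [load 4/14]
  3 → cabin 2  [load 7/14]
  3 → cabin 2  [load 10/14]
  3 → cabin 2  [load 13/14]
  2 → cabin 3 (new)  [load 2/14]
  2 → cabin 3  [load 4/14]
  2 → cabin 3  [load 6/14]
3 cabins opened.

3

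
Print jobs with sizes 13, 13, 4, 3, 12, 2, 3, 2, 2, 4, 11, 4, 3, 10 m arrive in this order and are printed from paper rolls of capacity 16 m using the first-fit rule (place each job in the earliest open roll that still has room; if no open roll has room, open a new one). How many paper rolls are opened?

6

  13 → roll 1 (new)  [load 13/16]
  13 → roll 2 (new)  [load 13/16]
  4 → roll 3 (new)  [load 4/16]
  3 → roll 1  [load 16/16]
  12 → roll 3  [load 16/16]
  2 → roll 2  [load 15/16]
  3 → roll 4 (new)  [load 3/16]
  2 → roll 4  [load 5/16]
  2 → roll 4  [load 7/16]
  4 → roll 4  [load 11/16]
  11 → roll 5 (new)  [load 11/16]
  4 → roll 4  [load 15/16]
  3 → roll 5  [load 14/16]
  10 → roll 6 (new)  [load 10/16]
6 paper rolls opened.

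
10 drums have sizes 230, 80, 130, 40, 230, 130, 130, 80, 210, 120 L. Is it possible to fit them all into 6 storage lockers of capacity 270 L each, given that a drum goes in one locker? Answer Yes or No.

Yes

A valid assignment using 6 storage lockers:
  locker 1: 230 + 40 = 270
  locker 2: 230 = 230
  locker 3: 210 = 210
  locker 4: 130 + 130 = 260
  locker 5: 130 + 120 = 250
  locker 6: 80 + 80 = 160
Every load is within 270 L, so 6 storage lockers suffice.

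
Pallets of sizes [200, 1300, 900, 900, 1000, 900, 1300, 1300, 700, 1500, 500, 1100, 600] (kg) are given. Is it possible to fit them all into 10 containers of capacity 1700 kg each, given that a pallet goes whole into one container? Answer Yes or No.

Yes

A valid assignment using 9 containers:
  container 1: 1500 + 200 = 1700
  container 2: 1300 = 1300
  container 3: 1300 = 1300
  container 4: 1300 = 1300
  container 5: 1100 + 600 = 1700
  container 6: 1000 + 700 = 1700
  container 7: 900 + 500 = 1400
  container 8: 900 = 900
  container 9: 900 = 900
That uses only 9 ≤ 10, so 10 containers are enough.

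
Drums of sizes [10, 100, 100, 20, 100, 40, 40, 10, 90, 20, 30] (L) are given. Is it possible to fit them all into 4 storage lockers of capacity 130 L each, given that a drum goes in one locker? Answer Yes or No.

No

Total = 560 L; ⌈560/130⌉ = 5.
At least 5 storage lockers are required, but only 4 are allowed.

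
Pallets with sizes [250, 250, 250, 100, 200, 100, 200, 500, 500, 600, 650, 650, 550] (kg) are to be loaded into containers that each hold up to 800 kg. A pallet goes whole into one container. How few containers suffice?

7

Total = 650 + 650 + 600 + 550 + 500 + 500 + 250 + 250 + 250 + 200 + 200 + 100 + 100 = 4800 kg.
Lower bound: ⌈4800/800⌉ = 6 containers.
A packing using 7 containers:
  container 1: 650 + 100 = 750
  container 2: 650 + 100 = 750
  container 3: 600 + 200 = 800
  container 4: 550 + 250 = 800
  container 5: 500 + 250 = 750
  container 6: 500 + 250 = 750
  container 7: 200 = 200
No arrangement into 6 containers stays within capacity, so 7 is optimal.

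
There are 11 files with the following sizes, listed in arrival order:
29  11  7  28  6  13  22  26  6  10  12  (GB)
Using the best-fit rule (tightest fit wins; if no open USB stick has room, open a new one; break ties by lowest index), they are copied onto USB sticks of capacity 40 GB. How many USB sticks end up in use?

5

  29 → USB stick 1 (new)  [load 29/40]
  11 → USB stick 1  [load 40/40]
  7 → USB stick 2 (new)  [load 7/40]
  28 → USB stick 2  [load 35/40]
  6 → USB stick 3 (new)  [load 6/40]
  13 → USB stick 3  [load 19/40]
  22 → USB stick 4 (new)  [load 22/40]
  26 → USB stick 5 (new)  [load 26/40]
  6 → USB stick 5  [load 32/40]
  10 → USB stick 4  [load 32/40]
  12 → USB stick 3  [load 31/40]
5 USB sticks opened.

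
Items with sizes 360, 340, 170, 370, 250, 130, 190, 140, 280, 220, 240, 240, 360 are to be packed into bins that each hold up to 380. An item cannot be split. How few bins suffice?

10

Total = 370 + 360 + 360 + 340 + 280 + 250 + 240 + 240 + 220 + 190 + 170 + 140 + 130 = 3290.
Lower bound: ⌈3290/380⌉ = 9 bins.
A packing using 10 bins:
  bin 1: 370 = 370
  bin 2: 360 = 360
  bin 3: 360 = 360
  bin 4: 340 = 340
  bin 5: 280 = 280
  bin 6: 250 + 130 = 380
  bin 7: 240 + 140 = 380
  bin 8: 240 = 240
  bin 9: 220 = 220
  bin 10: 190 + 170 = 360
No arrangement into 9 bins stays within capacity, so 10 is optimal.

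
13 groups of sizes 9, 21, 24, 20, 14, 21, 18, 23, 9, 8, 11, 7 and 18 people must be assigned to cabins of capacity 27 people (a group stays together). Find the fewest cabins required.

Total = 24 + 23 + 21 + 21 + 20 + 18 + 18 + 14 + 11 + 9 + 9 + 8 + 7 = 203 people.
Lower bound: ⌈203/27⌉ = 8 cabins.
A packing using 9 cabins:
  cabin 1: 24 = 24
  cabin 2: 23 = 23
  cabin 3: 21 = 21
  cabin 4: 21 = 21
  cabin 5: 20 + 7 = 27
  cabin 6: 18 + 9 = 27
  cabin 7: 18 + 9 = 27
  cabin 8: 14 + 11 = 25
  cabin 9: 8 = 8
No arrangement into 8 cabins stays within capacity, so 9 is optimal.

9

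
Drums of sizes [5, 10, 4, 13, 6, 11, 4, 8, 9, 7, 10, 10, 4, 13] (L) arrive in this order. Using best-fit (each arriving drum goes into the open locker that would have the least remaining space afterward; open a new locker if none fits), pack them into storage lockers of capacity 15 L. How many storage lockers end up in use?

  5 → locker 1 (new)  [load 5/15]
  10 → locker 1  [load 15/15]
  4 → locker 2 (new)  [load 4/15]
  13 → locker 3 (new)  [load 13/15]
  6 → locker 2  [load 10/15]
  11 → locker 4 (new)  [load 11/15]
  4 → locker 4  [load 15/15]
  8 → locker 5 (new)  [load 8/15]
  9 → locker 6 (new)  [load 9/15]
  7 → locker 5  [load 15/15]
  10 → locker 7 (new)  [load 10/15]
  10 → locker 8 (new)  [load 10/15]
  4 → locker 2  [load 14/15]
  13 → locker 9 (new)  [load 13/15]
9 storage lockers opened.

9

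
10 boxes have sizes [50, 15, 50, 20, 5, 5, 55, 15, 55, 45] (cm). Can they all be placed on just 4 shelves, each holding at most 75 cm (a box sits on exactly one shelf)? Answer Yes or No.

No

Total = 315 cm; ⌈315/75⌉ = 5.
At least 5 shelves are required, but only 4 are allowed.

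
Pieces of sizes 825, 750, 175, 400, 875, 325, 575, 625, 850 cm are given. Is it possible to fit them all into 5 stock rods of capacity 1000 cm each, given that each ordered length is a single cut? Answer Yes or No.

No

Total = 5400 cm; ⌈5400/1000⌉ = 6.
At least 6 stock rods are required, but only 5 are allowed.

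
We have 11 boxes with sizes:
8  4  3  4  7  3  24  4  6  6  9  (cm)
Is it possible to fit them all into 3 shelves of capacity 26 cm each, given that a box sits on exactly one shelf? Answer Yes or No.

No

Total = 78 cm; ⌈78/26⌉ = 3.
The bound of 3 does not rule out 3, but exhaustive search shows no assignment into 3 shelves of capacity 26 cm exists — the minimum is 4.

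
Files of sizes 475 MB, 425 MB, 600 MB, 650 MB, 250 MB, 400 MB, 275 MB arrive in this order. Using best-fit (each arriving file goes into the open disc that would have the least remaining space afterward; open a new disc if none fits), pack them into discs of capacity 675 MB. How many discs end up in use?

  475 → disc 1 (new)  [load 475/675]
  425 → disc 2 (new)  [load 425/675]
  600 → disc 3 (new)  [load 600/675]
  650 → disc 4 (new)  [load 650/675]
  250 → disc 2  [load 675/675]
  400 → disc 5 (new)  [load 400/675]
  275 → disc 5  [load 675/675]
5 discs opened.

5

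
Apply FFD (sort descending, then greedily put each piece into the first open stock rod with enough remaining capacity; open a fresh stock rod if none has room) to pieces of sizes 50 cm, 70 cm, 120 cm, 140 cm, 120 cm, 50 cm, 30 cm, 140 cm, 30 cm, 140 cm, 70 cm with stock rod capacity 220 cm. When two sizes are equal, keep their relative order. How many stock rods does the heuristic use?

Sorted descending: 140, 140, 140, 120, 120, 70, 70, 50, 50, 30, 30.
  140 → stock rod 1 (new)  [load 140/220]
  140 → stock rod 2 (new)  [load 140/220]
  140 → stock rod 3 (new)  [load 140/220]
  120 → stock rod 4 (new)  [load 120/220]
  120 → stock rod 5 (new)  [load 120/220]
  70 → stock rod 1  [load 210/220]
  70 → stock rod 2  [load 210/220]
  50 → stock rod 3  [load 190/220]
  50 → stock rod 4  [load 170/220]
  30 → stock rod 3  [load 220/220]
  30 → stock rod 4  [load 200/220]
5 stock rods opened.

5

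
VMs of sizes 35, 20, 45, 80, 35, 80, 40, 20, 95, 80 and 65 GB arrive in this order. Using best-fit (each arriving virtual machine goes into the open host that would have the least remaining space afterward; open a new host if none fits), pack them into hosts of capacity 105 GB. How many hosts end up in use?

  35 → host 1 (new)  [load 35/105]
  20 → host 1  [load 55/105]
  45 → host 1  [load 100/105]
  80 → host 2 (new)  [load 80/105]
  35 → host 3 (new)  [load 35/105]
  80 → host 4 (new)  [load 80/105]
  40 → host 3  [load 75/105]
  20 → host 2  [load 100/105]
  95 → host 5 (new)  [load 95/105]
  80 → host 6 (new)  [load 80/105]
  65 → host 7 (new)  [load 65/105]
7 hosts opened.

7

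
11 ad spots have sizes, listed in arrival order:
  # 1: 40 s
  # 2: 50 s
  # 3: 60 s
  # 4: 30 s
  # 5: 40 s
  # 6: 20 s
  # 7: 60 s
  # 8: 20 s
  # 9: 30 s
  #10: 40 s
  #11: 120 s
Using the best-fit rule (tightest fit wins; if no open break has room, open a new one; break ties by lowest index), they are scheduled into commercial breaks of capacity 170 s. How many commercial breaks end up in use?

  40 → break 1 (new)  [load 40/170]
  50 → break 1  [load 90/170]
  60 → break 1  [load 150/170]
  30 → break 2 (new)  [load 30/170]
  40 → break 2  [load 70/170]
  20 → break 1  [load 170/170]
  60 → break 2  [load 130/170]
  20 → break 2  [load 150/170]
  30 → break 3 (new)  [load 30/170]
  40 → break 3  [load 70/170]
  120 → break 4 (new)  [load 120/170]
4 commercial breaks opened.

4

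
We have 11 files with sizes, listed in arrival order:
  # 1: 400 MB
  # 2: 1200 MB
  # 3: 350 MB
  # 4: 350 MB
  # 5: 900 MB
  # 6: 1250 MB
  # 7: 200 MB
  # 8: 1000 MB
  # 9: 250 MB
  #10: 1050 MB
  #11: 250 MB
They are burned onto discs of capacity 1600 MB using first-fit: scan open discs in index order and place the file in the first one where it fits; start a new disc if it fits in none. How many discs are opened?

  400 → disc 1 (new)  [load 400/1600]
  1200 → disc 1  [load 1600/1600]
  350 → disc 2 (new)  [load 350/1600]
  350 → disc 2  [load 700/1600]
  900 → disc 2  [load 1600/1600]
  1250 → disc 3 (new)  [load 1250/1600]
  200 → disc 3  [load 1450/1600]
  1000 → disc 4 (new)  [load 1000/1600]
  250 → disc 4  [load 1250/1600]
  1050 → disc 5 (new)  [load 1050/1600]
  250 → disc 4  [load 1500/1600]
5 discs opened.

5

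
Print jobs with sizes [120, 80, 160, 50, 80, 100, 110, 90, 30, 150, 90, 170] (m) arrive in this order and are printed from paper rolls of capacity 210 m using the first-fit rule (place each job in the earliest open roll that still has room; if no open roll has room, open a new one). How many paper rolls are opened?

7

  120 → roll 1 (new)  [load 120/210]
  80 → roll 1  [load 200/210]
  160 → roll 2 (new)  [load 160/210]
  50 → roll 2  [load 210/210]
  80 → roll 3 (new)  [load 80/210]
  100 → roll 3  [load 180/210]
  110 → roll 4 (new)  [load 110/210]
  90 → roll 4  [load 200/210]
  30 → roll 3  [load 210/210]
  150 → roll 5 (new)  [load 150/210]
  90 → roll 6 (new)  [load 90/210]
  170 → roll 7 (new)  [load 170/210]
7 paper rolls opened.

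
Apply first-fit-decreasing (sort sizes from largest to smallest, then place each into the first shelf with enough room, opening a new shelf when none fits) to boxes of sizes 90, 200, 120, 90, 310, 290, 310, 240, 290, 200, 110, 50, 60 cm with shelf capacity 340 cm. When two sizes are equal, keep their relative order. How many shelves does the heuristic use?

8

Sorted descending: 310, 310, 290, 290, 240, 200, 200, 120, 110, 90, 90, 60, 50.
  310 → shelf 1 (new)  [load 310/340]
  310 → shelf 2 (new)  [load 310/340]
  290 → shelf 3 (new)  [load 290/340]
  290 → shelf 4 (new)  [load 290/340]
  240 → shelf 5 (new)  [load 240/340]
  200 → shelf 6 (new)  [load 200/340]
  200 → shelf 7 (new)  [load 200/340]
  120 → shelf 6  [load 320/340]
  110 → shelf 7  [load 310/340]
  90 → shelf 5  [load 330/340]
  90 → shelf 8 (new)  [load 90/340]
  60 → shelf 8  [load 150/340]
  50 → shelf 3  [load 340/340]
8 shelves opened.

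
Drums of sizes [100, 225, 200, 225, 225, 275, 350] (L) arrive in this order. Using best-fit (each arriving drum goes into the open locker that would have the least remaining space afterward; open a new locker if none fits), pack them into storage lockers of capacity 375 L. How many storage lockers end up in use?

  100 → locker 1 (new)  [load 100/375]
  225 → locker 1  [load 325/375]
  200 → locker 2 (new)  [load 200/375]
  225 → locker 3 (new)  [load 225/375]
  225 → locker 4 (new)  [load 225/375]
  275 → locker 5 (new)  [load 275/375]
  350 → locker 6 (new)  [load 350/375]
6 storage lockers opened.

6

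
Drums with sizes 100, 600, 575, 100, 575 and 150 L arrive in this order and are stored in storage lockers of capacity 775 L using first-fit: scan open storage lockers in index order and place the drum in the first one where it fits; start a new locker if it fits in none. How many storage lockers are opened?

3

  100 → locker 1 (new)  [load 100/775]
  600 → locker 1  [load 700/775]
  575 → locker 2 (new)  [load 575/775]
  100 → locker 2  [load 675/775]
  575 → locker 3 (new)  [load 575/775]
  150 → locker 3  [load 725/775]
3 storage lockers opened.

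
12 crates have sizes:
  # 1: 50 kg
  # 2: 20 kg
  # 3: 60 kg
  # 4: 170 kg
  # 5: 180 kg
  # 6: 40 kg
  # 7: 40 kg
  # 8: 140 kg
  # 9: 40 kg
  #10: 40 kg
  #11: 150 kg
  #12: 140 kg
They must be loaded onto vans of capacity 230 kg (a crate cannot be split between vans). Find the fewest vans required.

5

Total = 180 + 170 + 150 + 140 + 140 + 60 + 50 + 40 + 40 + 40 + 40 + 20 = 1070 kg.
Lower bound: ⌈1070/230⌉ = 5 vans.
A packing using 5 vans:
  van 1: 180 + 50 = 230
  van 2: 170 + 60 = 230
  van 3: 150 + 40 + 40 = 230
  van 4: 140 + 40 + 40 = 220
  van 5: 140 + 20 = 160
This matches the lower bound, so 5 is optimal.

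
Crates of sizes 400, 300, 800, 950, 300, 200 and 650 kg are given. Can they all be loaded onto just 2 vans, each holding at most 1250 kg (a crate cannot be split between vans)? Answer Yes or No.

Total = 3600 kg; ⌈3600/1250⌉ = 3.
At least 3 vans are required, but only 2 are allowed.

No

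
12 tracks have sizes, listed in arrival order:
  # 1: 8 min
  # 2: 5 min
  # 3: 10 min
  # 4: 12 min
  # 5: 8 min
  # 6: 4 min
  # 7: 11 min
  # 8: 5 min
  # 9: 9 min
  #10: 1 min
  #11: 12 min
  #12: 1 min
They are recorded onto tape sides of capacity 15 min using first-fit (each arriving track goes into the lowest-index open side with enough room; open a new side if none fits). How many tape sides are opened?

7

  8 → side 1 (new)  [load 8/15]
  5 → side 1  [load 13/15]
  10 → side 2 (new)  [load 10/15]
  12 → side 3 (new)  [load 12/15]
  8 → side 4 (new)  [load 8/15]
  4 → side 2  [load 14/15]
  11 → side 5 (new)  [load 11/15]
  5 → side 4  [load 13/15]
  9 → side 6 (new)  [load 9/15]
  1 → side 1  [load 14/15]
  12 → side 7 (new)  [load 12/15]
  1 → side 1  [load 15/15]
7 tape sides opened.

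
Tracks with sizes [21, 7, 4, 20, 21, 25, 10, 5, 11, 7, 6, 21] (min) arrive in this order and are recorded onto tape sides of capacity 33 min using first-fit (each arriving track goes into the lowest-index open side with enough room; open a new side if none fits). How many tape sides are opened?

5

  21 → side 1 (new)  [load 21/33]
  7 → side 1  [load 28/33]
  4 → side 1  [load 32/33]
  20 → side 2 (new)  [load 20/33]
  21 → side 3 (new)  [load 21/33]
  25 → side 4 (new)  [load 25/33]
  10 → side 2  [load 30/33]
  5 → side 3  [load 26/33]
  11 → side 5 (new)  [load 11/33]
  7 → side 3  [load 33/33]
  6 → side 4  [load 31/33]
  21 → side 5  [load 32/33]
5 tape sides opened.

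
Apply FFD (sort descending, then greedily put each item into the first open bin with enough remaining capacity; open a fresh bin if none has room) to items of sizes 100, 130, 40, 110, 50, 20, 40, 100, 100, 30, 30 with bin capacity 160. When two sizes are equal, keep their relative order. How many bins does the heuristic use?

Sorted descending: 130, 110, 100, 100, 100, 50, 40, 40, 30, 30, 20.
  130 → bin 1 (new)  [load 130/160]
  110 → bin 2 (new)  [load 110/160]
  100 → bin 3 (new)  [load 100/160]
  100 → bin 4 (new)  [load 100/160]
  100 → bin 5 (new)  [load 100/160]
  50 → bin 2  [load 160/160]
  40 → bin 3  [load 140/160]
  40 → bin 4  [load 140/160]
  30 → bin 1  [load 160/160]
  30 → bin 5  [load 130/160]
  20 → bin 3  [load 160/160]
5 bins opened.

5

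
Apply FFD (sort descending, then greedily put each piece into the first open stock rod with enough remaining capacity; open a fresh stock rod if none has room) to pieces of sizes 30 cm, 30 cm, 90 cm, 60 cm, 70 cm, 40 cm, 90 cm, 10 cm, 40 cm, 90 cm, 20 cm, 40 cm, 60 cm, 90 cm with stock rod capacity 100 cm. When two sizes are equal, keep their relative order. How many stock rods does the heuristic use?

8

Sorted descending: 90, 90, 90, 90, 70, 60, 60, 40, 40, 40, 30, 30, 20, 10.
  90 → stock rod 1 (new)  [load 90/100]
  90 → stock rod 2 (new)  [load 90/100]
  90 → stock rod 3 (new)  [load 90/100]
  90 → stock rod 4 (new)  [load 90/100]
  70 → stock rod 5 (new)  [load 70/100]
  60 → stock rod 6 (new)  [load 60/100]
  60 → stock rod 7 (new)  [load 60/100]
  40 → stock rod 6  [load 100/100]
  40 → stock rod 7  [load 100/100]
  40 → stock rod 8 (new)  [load 40/100]
  30 → stock rod 5  [load 100/100]
  30 → stock rod 8  [load 70/100]
  20 → stock rod 8  [load 90/100]
  10 → stock rod 1  [load 100/100]
8 stock rods opened.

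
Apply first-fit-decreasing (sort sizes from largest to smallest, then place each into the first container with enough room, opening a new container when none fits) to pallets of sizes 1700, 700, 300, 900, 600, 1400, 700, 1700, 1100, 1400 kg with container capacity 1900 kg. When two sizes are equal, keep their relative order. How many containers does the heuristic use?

7

Sorted descending: 1700, 1700, 1400, 1400, 1100, 900, 700, 700, 600, 300.
  1700 → container 1 (new)  [load 1700/1900]
  1700 → container 2 (new)  [load 1700/1900]
  1400 → container 3 (new)  [load 1400/1900]
  1400 → container 4 (new)  [load 1400/1900]
  1100 → container 5 (new)  [load 1100/1900]
  900 → container 6 (new)  [load 900/1900]
  700 → container 5  [load 1800/1900]
  700 → container 6  [load 1600/1900]
  600 → container 7 (new)  [load 600/1900]
  300 → container 3  [load 1700/1900]
7 containers opened.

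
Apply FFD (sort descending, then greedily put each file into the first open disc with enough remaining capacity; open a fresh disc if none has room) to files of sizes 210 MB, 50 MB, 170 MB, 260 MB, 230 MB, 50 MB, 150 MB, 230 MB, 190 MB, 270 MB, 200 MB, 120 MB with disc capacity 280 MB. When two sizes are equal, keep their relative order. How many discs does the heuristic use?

9

Sorted descending: 270, 260, 230, 230, 210, 200, 190, 170, 150, 120, 50, 50.
  270 → disc 1 (new)  [load 270/280]
  260 → disc 2 (new)  [load 260/280]
  230 → disc 3 (new)  [load 230/280]
  230 → disc 4 (new)  [load 230/280]
  210 → disc 5 (new)  [load 210/280]
  200 → disc 6 (new)  [load 200/280]
  190 → disc 7 (new)  [load 190/280]
  170 → disc 8 (new)  [load 170/280]
  150 → disc 9 (new)  [load 150/280]
  120 → disc 9  [load 270/280]
  50 → disc 3  [load 280/280]
  50 → disc 4  [load 280/280]
9 discs opened.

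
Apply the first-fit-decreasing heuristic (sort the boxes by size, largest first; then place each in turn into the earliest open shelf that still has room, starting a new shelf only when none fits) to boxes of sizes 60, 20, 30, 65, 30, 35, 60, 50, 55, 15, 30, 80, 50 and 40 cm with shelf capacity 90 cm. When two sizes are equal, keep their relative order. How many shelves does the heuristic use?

8

Sorted descending: 80, 65, 60, 60, 55, 50, 50, 40, 35, 30, 30, 30, 20, 15.
  80 → shelf 1 (new)  [load 80/90]
  65 → shelf 2 (new)  [load 65/90]
  60 → shelf 3 (new)  [load 60/90]
  60 → shelf 4 (new)  [load 60/90]
  55 → shelf 5 (new)  [load 55/90]
  50 → shelf 6 (new)  [load 50/90]
  50 → shelf 7 (new)  [load 50/90]
  40 → shelf 6  [load 90/90]
  35 → shelf 5  [load 90/90]
  30 → shelf 3  [load 90/90]
  30 → shelf 4  [load 90/90]
  30 → shelf 7  [load 80/90]
  20 → shelf 2  [load 85/90]
  15 → shelf 8 (new)  [load 15/90]
8 shelves opened.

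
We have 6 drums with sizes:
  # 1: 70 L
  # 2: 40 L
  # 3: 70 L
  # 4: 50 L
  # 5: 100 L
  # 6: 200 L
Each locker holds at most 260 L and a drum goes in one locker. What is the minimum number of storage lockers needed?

Total = 200 + 100 + 70 + 70 + 50 + 40 = 530 L.
Lower bound: ⌈530/260⌉ = 3 storage lockers.
A packing using 3 storage lockers:
  locker 1: 200 + 50 = 250
  locker 2: 100 + 70 + 70 = 240
  locker 3: 40 = 40
This matches the lower bound, so 3 is optimal.

3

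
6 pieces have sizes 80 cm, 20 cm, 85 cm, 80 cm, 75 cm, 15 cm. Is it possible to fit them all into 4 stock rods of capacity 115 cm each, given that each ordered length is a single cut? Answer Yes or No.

A valid assignment using 4 stock rods:
  stock rod 1: 85 + 20 = 105
  stock rod 2: 80 + 15 = 95
  stock rod 3: 80 = 80
  stock rod 4: 75 = 75
Every load is within 115 cm, so 4 stock rods suffice.

Yes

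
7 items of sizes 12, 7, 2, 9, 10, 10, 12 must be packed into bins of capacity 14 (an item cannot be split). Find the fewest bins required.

Total = 12 + 12 + 10 + 10 + 9 + 7 + 2 = 62.
Lower bound: ⌈62/14⌉ = 5 bins.
A packing using 6 bins:
  bin 1: 12 + 2 = 14
  bin 2: 12 = 12
  bin 3: 10 = 10
  bin 4: 10 = 10
  bin 5: 9 = 9
  bin 6: 7 = 7
No arrangement into 5 bins stays within capacity, so 6 is optimal.

6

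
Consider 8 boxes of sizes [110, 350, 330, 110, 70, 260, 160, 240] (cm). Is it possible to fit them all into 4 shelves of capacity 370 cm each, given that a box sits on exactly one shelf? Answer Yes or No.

No

Total = 1630 cm; ⌈1630/370⌉ = 5.
At least 5 shelves are required, but only 4 are allowed.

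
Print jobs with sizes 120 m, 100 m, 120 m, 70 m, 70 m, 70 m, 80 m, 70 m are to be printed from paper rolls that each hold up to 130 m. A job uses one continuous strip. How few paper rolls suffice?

Total = 120 + 120 + 100 + 80 + 70 + 70 + 70 + 70 = 700 m.
Lower bound: ⌈700/130⌉ = 6 paper rolls.
Also, 8 print jobs each exceed 65 m, and no two of those can share a roll, so at least 8 paper rolls are needed.
A packing using 8 paper rolls:
  roll 1: 120 = 120
  roll 2: 120 = 120
  roll 3: 100 = 100
  roll 4: 80 = 80
  roll 5: 70 = 70
  roll 6: 70 = 70
  roll 7: 70 = 70
  roll 8: 70 = 70
This matches the lower bound, so 8 is optimal.

8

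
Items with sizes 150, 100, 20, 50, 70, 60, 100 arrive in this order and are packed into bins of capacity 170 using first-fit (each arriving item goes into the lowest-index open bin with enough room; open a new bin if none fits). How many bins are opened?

4

  150 → bin 1 (new)  [load 150/170]
  100 → bin 2 (new)  [load 100/170]
  20 → bin 1  [load 170/170]
  50 → bin 2  [load 150/170]
  70 → bin 3 (new)  [load 70/170]
  60 → bin 3  [load 130/170]
  100 → bin 4 (new)  [load 100/170]
4 bins opened.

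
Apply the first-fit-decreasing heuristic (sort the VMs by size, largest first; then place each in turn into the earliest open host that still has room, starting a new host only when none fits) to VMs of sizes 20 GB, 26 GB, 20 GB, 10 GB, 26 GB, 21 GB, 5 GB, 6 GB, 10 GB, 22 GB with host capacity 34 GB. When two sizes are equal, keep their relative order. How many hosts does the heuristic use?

6

Sorted descending: 26, 26, 22, 21, 20, 20, 10, 10, 6, 5.
  26 → host 1 (new)  [load 26/34]
  26 → host 2 (new)  [load 26/34]
  22 → host 3 (new)  [load 22/34]
  21 → host 4 (new)  [load 21/34]
  20 → host 5 (new)  [load 20/34]
  20 → host 6 (new)  [load 20/34]
  10 → host 3  [load 32/34]
  10 → host 4  [load 31/34]
  6 → host 1  [load 32/34]
  5 → host 2  [load 31/34]
6 hosts opened.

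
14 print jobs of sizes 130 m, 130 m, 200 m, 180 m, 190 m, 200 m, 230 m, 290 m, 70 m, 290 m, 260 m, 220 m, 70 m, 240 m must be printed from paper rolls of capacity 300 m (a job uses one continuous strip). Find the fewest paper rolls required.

Total = 290 + 290 + 260 + 240 + 230 + 220 + 200 + 200 + 190 + 180 + 130 + 130 + 70 + 70 = 2700 m.
Lower bound: ⌈2700/300⌉ = 9 paper rolls.
Also, 10 print jobs each exceed 150 m, and no two of those can share a roll, so at least 10 paper rolls are needed.
A packing using 11 paper rolls:
  roll 1: 290 = 290
  roll 2: 290 = 290
  roll 3: 260 = 260
  roll 4: 240 = 240
  roll 5: 230 + 70 = 300
  roll 6: 220 + 70 = 290
  roll 7: 200 = 200
  roll 8: 200 = 200
  roll 9: 190 = 190
  roll 10: 180 = 180
  roll 11: 130 + 130 = 260
No arrangement into 10 paper rolls stays within capacity, so 11 is optimal.

11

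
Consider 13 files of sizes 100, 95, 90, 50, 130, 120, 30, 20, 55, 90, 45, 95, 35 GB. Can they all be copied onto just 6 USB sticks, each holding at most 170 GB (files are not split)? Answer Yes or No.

Total = 955 GB; ⌈955/170⌉ = 6.
7 files each exceed half the capacity and cannot share a USB stick, forcing at least 7 USB sticks.
At least 7 USB sticks are required, but only 6 are allowed.

No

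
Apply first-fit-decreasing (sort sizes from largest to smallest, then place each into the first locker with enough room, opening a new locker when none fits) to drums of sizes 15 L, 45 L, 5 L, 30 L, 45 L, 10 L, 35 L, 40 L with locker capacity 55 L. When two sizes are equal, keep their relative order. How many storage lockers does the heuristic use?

5

Sorted descending: 45, 45, 40, 35, 30, 15, 10, 5.
  45 → locker 1 (new)  [load 45/55]
  45 → locker 2 (new)  [load 45/55]
  40 → locker 3 (new)  [load 40/55]
  35 → locker 4 (new)  [load 35/55]
  30 → locker 5 (new)  [load 30/55]
  15 → locker 3  [load 55/55]
  10 → locker 1  [load 55/55]
  5 → locker 2  [load 50/55]
5 storage lockers opened.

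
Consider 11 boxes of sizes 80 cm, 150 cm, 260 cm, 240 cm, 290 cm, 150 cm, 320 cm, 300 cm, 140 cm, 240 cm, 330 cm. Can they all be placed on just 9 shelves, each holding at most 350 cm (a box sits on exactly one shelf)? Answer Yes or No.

Yes

A valid assignment using 9 shelves:
  shelf 1: 330 = 330
  shelf 2: 320 = 320
  shelf 3: 300 = 300
  shelf 4: 290 = 290
  shelf 5: 260 + 80 = 340
  shelf 6: 240 = 240
  shelf 7: 240 = 240
  shelf 8: 150 + 150 = 300
  shelf 9: 140 = 140
Every load is within 350 cm, so 9 shelves suffice.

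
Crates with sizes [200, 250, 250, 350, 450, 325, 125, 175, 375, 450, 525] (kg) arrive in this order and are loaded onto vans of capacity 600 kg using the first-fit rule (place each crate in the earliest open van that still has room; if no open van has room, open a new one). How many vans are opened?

7

  200 → van 1 (new)  [load 200/600]
  250 → van 1  [load 450/600]
  250 → van 2 (new)  [load 250/600]
  350 → van 2  [load 600/600]
  450 → van 3 (new)  [load 450/600]
  325 → van 4 (new)  [load 325/600]
  125 → van 1  [load 575/600]
  175 → van 4  [load 500/600]
  375 → van 5 (new)  [load 375/600]
  450 → van 6 (new)  [load 450/600]
  525 → van 7 (new)  [load 525/600]
7 vans opened.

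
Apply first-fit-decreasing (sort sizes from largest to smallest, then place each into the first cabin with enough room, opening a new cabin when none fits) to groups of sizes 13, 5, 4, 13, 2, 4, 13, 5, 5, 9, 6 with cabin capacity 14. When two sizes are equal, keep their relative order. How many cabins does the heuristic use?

6

Sorted descending: 13, 13, 13, 9, 6, 5, 5, 5, 4, 4, 2.
  13 → cabin 1 (new)  [load 13/14]
  13 → cabin 2 (new)  [load 13/14]
  13 → cabin 3 (new)  [load 13/14]
  9 → cabin 4 (new)  [load 9/14]
  6 → cabin 5 (new)  [load 6/14]
  5 → cabin 4  [load 14/14]
  5 → cabin 5  [load 11/14]
  5 → cabin 6 (new)  [load 5/14]
  4 → cabin 6  [load 9/14]
  4 → cabin 6  [load 13/14]
  2 → cabin 5  [load 13/14]
6 cabins opened.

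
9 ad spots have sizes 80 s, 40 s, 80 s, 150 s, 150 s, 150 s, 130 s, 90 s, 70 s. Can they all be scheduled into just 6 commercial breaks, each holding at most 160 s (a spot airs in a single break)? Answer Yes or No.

No

Total = 940 s; ⌈940/160⌉ = 6.
The bound of 6 does not rule out 6, but exhaustive search shows no assignment into 6 commercial breaks of capacity 160 s exists — the minimum is 7.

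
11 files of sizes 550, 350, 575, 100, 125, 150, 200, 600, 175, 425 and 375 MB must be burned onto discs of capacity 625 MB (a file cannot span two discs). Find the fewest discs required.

7

Total = 600 + 575 + 550 + 425 + 375 + 350 + 200 + 175 + 150 + 125 + 100 = 3625 MB.
Lower bound: ⌈3625/625⌉ = 6 discs.
A packing using 7 discs:
  disc 1: 600 = 600
  disc 2: 575 = 575
  disc 3: 550 = 550
  disc 4: 425 + 200 = 625
  disc 5: 375 + 175 = 550
  disc 6: 350 + 150 + 125 = 625
  disc 7: 100 = 100
No arrangement into 6 discs stays within capacity, so 7 is optimal.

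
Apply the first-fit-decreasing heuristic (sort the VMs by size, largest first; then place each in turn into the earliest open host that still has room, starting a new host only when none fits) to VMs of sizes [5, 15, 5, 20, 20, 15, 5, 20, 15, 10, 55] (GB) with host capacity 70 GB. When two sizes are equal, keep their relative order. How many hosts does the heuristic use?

Sorted descending: 55, 20, 20, 20, 15, 15, 15, 10, 5, 5, 5.
  55 → host 1 (new)  [load 55/70]
  20 → host 2 (new)  [load 20/70]
  20 → host 2  [load 40/70]
  20 → host 2  [load 60/70]
  15 → host 1  [load 70/70]
  15 → host 3 (new)  [load 15/70]
  15 → host 3  [load 30/70]
  10 → host 2  [load 70/70]
  5 → host 3  [load 35/70]
  5 → host 3  [load 40/70]
  5 → host 3  [load 45/70]
3 hosts opened.

3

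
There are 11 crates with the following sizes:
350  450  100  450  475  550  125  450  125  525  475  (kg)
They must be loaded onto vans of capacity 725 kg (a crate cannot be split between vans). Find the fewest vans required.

8

Total = 550 + 525 + 475 + 475 + 450 + 450 + 450 + 350 + 125 + 125 + 100 = 4075 kg.
Lower bound: ⌈4075/725⌉ = 6 vans.
Also, 7 crates each exceed 725/2 kg, and no two of those can share a van, so at least 7 vans are needed.
A packing using 8 vans:
  van 1: 550 + 125 = 675
  van 2: 525 + 125 = 650
  van 3: 475 + 100 = 575
  van 4: 475 = 475
  van 5: 450 = 450
  van 6: 450 = 450
  van 7: 450 = 450
  van 8: 350 = 350
No arrangement into 7 vans stays within capacity, so 8 is optimal.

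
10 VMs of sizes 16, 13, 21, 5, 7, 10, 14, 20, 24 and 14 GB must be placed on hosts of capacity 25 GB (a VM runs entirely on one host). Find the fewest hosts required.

Total = 24 + 21 + 20 + 16 + 14 + 14 + 13 + 10 + 7 + 5 = 144 GB.
Lower bound: ⌈144/25⌉ = 6 hosts.
Also, 7 VMs each exceed 25/2 GB, and no two of those can share a host, so at least 7 hosts are needed.
A packing using 7 hosts:
  host 1: 24 = 24
  host 2: 21 = 21
  host 3: 20 + 5 = 25
  host 4: 16 + 7 = 23
  host 5: 14 + 10 = 24
  host 6: 14 = 14
  host 7: 13 = 13
This matches the lower bound, so 7 is optimal.

7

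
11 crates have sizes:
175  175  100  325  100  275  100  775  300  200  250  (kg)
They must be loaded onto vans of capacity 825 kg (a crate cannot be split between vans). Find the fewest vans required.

Total = 775 + 325 + 300 + 275 + 250 + 200 + 175 + 175 + 100 + 100 + 100 = 2775 kg.
Lower bound: ⌈2775/825⌉ = 4 vans.
A packing using 4 vans:
  van 1: 775 = 775
  van 2: 325 + 300 + 200 = 825
  van 3: 275 + 250 + 175 + 100 = 800
  van 4: 175 + 100 + 100 = 375
This matches the lower bound, so 4 is optimal.

4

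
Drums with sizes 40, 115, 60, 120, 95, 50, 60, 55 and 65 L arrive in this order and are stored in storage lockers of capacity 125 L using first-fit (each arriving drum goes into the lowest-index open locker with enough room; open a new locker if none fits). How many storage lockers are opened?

6

  40 → locker 1 (new)  [load 40/125]
  115 → locker 2 (new)  [load 115/125]
  60 → locker 1  [load 100/125]
  120 → locker 3 (new)  [load 120/125]
  95 → locker 4 (new)  [load 95/125]
  50 → locker 5 (new)  [load 50/125]
  60 → locker 5  [load 110/125]
  55 → locker 6 (new)  [load 55/125]
  65 → locker 6  [load 120/125]
6 storage lockers opened.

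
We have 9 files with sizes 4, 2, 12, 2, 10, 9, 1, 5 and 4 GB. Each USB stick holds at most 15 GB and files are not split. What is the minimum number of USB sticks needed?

Total = 12 + 10 + 9 + 5 + 4 + 4 + 2 + 2 + 1 = 49 GB.
Lower bound: ⌈49/15⌉ = 4 USB sticks.
A packing using 4 USB sticks:
  USB stick 1: 12 + 2 + 1 = 15
  USB stick 2: 10 + 5 = 15
  USB stick 3: 9 + 4 + 2 = 15
  USB stick 4: 4 = 4
This matches the lower bound, so 4 is optimal.

4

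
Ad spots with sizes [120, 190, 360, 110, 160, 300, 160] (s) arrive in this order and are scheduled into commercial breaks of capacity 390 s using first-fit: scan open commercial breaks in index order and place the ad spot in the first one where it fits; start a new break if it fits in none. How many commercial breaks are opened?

  120 → break 1 (new)  [load 120/390]
  190 → break 1  [load 310/390]
  360 → break 2 (new)  [load 360/390]
  110 → break 3 (new)  [load 110/390]
  160 → break 3  [load 270/390]
  300 → break 4 (new)  [load 300/390]
  160 → break 5 (new)  [load 160/390]
5 commercial breaks opened.

5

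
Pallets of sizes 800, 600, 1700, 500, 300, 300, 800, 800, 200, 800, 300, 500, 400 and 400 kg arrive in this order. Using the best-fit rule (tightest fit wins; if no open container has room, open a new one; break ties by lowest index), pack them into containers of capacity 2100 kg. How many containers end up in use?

5

  800 → container 1 (new)  [load 800/2100]
  600 → container 1  [load 1400/2100]
  1700 → container 2 (new)  [load 1700/2100]
  500 → container 1  [load 1900/2100]
  300 → container 2  [load 2000/2100]
  300 → container 3 (new)  [load 300/2100]
  800 → container 3  [load 1100/2100]
  800 → container 3  [load 1900/2100]
  200 → container 1  [load 2100/2100]
  800 → container 4 (new)  [load 800/2100]
  300 → container 4  [load 1100/2100]
  500 → container 4  [load 1600/2100]
  400 → container 4  [load 2000/2100]
  400 → container 5 (new)  [load 400/2100]
5 containers opened.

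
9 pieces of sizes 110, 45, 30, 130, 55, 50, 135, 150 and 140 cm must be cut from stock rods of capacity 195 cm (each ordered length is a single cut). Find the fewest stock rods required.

5

Total = 150 + 140 + 135 + 130 + 110 + 55 + 50 + 45 + 30 = 845 cm.
Lower bound: ⌈845/195⌉ = 5 stock rods.
A packing using 5 stock rods:
  stock rod 1: 150 + 45 = 195
  stock rod 2: 140 + 55 = 195
  stock rod 3: 135 + 50 = 185
  stock rod 4: 130 + 30 = 160
  stock rod 5: 110 = 110
This matches the lower bound, so 5 is optimal.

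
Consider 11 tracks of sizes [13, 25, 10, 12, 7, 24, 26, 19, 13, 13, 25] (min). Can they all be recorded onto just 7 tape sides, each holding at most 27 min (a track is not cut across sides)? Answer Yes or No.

No

Total = 187 min; ⌈187/27⌉ = 7.
The bound of 7 does not rule out 7, but exhaustive search shows no assignment into 7 tape sides of capacity 27 min exists — the minimum is 8.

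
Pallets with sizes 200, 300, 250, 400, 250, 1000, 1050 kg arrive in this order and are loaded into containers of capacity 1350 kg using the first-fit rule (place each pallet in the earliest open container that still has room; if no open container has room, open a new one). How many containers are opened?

  200 → container 1 (new)  [load 200/1350]
  300 → container 1  [load 500/1350]
  250 → container 1  [load 750/1350]
  400 → container 1  [load 1150/1350]
  250 → container 2 (new)  [load 250/1350]
  1000 → container 2  [load 1250/1350]
  1050 → container 3 (new)  [load 1050/1350]
3 containers opened.

3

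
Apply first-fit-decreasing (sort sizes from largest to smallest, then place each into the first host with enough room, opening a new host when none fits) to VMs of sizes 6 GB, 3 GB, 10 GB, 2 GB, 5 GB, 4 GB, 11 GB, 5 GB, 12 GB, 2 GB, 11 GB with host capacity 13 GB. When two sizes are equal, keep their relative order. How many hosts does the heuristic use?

Sorted descending: 12, 11, 11, 10, 6, 5, 5, 4, 3, 2, 2.
  12 → host 1 (new)  [load 12/13]
  11 → host 2 (new)  [load 11/13]
  11 → host 3 (new)  [load 11/13]
  10 → host 4 (new)  [load 10/13]
  6 → host 5 (new)  [load 6/13]
  5 → host 5  [load 11/13]
  5 → host 6 (new)  [load 5/13]
  4 → host 6  [load 9/13]
  3 → host 4  [load 13/13]
  2 → host 2  [load 13/13]
  2 → host 3  [load 13/13]
6 hosts opened.

6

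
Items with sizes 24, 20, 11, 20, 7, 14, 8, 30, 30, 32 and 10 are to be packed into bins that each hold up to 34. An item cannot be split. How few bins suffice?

Total = 32 + 30 + 30 + 24 + 20 + 20 + 14 + 11 + 10 + 8 + 7 = 206.
Lower bound: ⌈206/34⌉ = 7 bins.
A packing using 7 bins:
  bin 1: 32 = 32
  bin 2: 30 = 30
  bin 3: 30 = 30
  bin 4: 24 + 10 = 34
  bin 5: 20 + 14 = 34
  bin 6: 20 + 11 = 31
  bin 7: 8 + 7 = 15
This matches the lower bound, so 7 is optimal.

7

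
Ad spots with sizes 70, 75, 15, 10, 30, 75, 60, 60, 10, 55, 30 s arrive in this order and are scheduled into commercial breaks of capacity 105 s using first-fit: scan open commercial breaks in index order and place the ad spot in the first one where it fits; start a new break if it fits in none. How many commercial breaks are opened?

  70 → break 1 (new)  [load 70/105]
  75 → break 2 (new)  [load 75/105]
  15 → break 1  [load 85/105]
  10 → break 1  [load 95/105]
  30 → break 2  [load 105/105]
  75 → break 3 (new)  [load 75/105]
  60 → break 4 (new)  [load 60/105]
  60 → break 5 (new)  [load 60/105]
  10 → break 1  [load 105/105]
  55 → break 6 (new)  [load 55/105]
  30 → break 3  [load 105/105]
6 commercial breaks opened.

6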